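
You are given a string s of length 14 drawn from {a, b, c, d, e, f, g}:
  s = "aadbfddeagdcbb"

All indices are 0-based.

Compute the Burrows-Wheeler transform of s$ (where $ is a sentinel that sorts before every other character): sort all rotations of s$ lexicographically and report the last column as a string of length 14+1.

rank  rotation         last
    0  $aadbfddeagdcbb  b
    1  aadbfddeagdcbb$  $
    2  adbfddeagdcbb$a  a
    3  agdcbb$aadbfdde  e
    4  b$aadbfddeagdcb  b
    5  bb$aadbfddeagdc  c
    6  bfddeagdcbb$aad  d
    7  cbb$aadbfddeagd  d
    8  dbfddeagdcbb$aa  a
    9  dcbb$aadbfddeag  g
   10  ddeagdcbb$aadbf  f
   11  deagdcbb$aadbfd  d
   12  eagdcbb$aadbfdd  d
   13  fddeagdcbb$aadb  b
   14  gdcbb$aadbfddea  a

b$aebcddagfddba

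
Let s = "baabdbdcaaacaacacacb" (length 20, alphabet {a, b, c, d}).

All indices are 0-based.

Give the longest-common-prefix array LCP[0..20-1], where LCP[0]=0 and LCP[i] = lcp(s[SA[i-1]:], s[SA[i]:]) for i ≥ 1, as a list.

[0, 2, 2, 4, 1, 1, 3, 4, 2, 0, 1, 1, 2, 0, 3, 2, 3, 1, 0, 1]

sorted suffixes:
  #0 SA[0]=8  'aaacaacacacb'
  #1 SA[1]=1  'aabdbdcaaacaacacacb'
  #2 SA[2]=9  'aacaacacacb'
  #3 SA[3]=12  'aacacacb'
  #4 SA[4]=2  'abdbdcaaacaacacacb'
  #5 SA[5]=10  'acaacacacb'
  #6 SA[6]=13  'acacacb'
  #7 SA[7]=15  'acacb'
  #8 SA[8]=17  'acb'
  #9 SA[9]=19  'b'
  #10 SA[10]=0  'baabdbdcaaacaacacacb'
  #11 SA[11]=3  'bdbdcaaacaacacacb'
  #12 SA[12]=5  'bdcaaacaacacacb'
  #13 SA[13]=7  'caaacaacacacb'
  #14 SA[14]=11  'caacacacb'
  #15 SA[15]=14  'cacacb'
  #16 SA[16]=16  'cacb'
  #17 SA[17]=18  'cb'
  #18 SA[18]=4  'dbdcaaacaacacacb'
  #19 SA[19]=6  'dcaaacaacacacb'

SA = [8, 1, 9, 12, 2, 10, 13, 15, 17, 19, 0, 3, 5, 7, 11, 14, 16, 18, 4, 6]
[i] adj suffixes → lcp
  [1] 8/1 → 2 ('aa')
  [2] 1/9 → 2 ('aa')
  [3] 9/12 → 4 ('aaca')
  [4] 12/2 → 1 ('a')
  [5] 2/10 → 1 ('a')
  [6] 10/13 → 3 ('aca')
  [7] 13/15 → 4 ('acac')
  [8] 15/17 → 2 ('ac')
  [9] 17/19 → 0 ('')
  [10] 19/0 → 1 ('b')
  [11] 0/3 → 1 ('b')
  [12] 3/5 → 2 ('bd')
  [13] 5/7 → 0 ('')
  [14] 7/11 → 3 ('caa')
  [15] 11/14 → 2 ('ca')
  [16] 14/16 → 3 ('cac')
  [17] 16/18 → 1 ('c')
  [18] 18/4 → 0 ('')
  [19] 4/6 → 1 ('d')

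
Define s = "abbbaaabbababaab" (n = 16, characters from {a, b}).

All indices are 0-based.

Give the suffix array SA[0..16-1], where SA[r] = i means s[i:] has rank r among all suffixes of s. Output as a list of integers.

[4, 13, 5, 14, 11, 9, 6, 0, 15, 3, 12, 10, 8, 2, 7, 1]

rank | idx | suffix
   0 |   4 | aaabbababaab
   1 |  13 | aab
   2 |   5 | aabbababaab
   3 |  14 | ab
   4 |  11 | abaab
   5 |   9 | ababaab
   6 |   6 | abbababaab
   7 |   0 | abbbaaabbababaab
   8 |  15 | b
   9 |   3 | baaabbababaab
  10 |  12 | baab
  11 |  10 | babaab
  12 |   8 | bababaab
  13 |   2 | bbaaabbababaab
  14 |   7 | bbababaab
  15 |   1 | bbbaaabbababaab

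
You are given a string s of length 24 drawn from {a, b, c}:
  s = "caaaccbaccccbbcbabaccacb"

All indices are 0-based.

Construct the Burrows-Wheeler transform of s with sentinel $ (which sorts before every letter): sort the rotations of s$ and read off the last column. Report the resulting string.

bcabcbabccaccb$cabccaacca

rank  rotation                   last
    0  $caaaccbaccccbbcbabaccacb  b
    1  aaaccbaccccbbcbabaccacb$c  c
    2  aaccbaccccbbcbabaccacb$ca  a
    3  abaccacb$caaaccbaccccbbcb  b
    4  acb$caaaccbaccccbbcbabacc  c
    5  accacb$caaaccbaccccbbcbab  b
    6  accbaccccbbcbabaccacb$caa  a
    7  accccbbcbabaccacb$caaaccb  b
    8  b$caaaccbaccccbbcbabaccac  c
    9  babaccacb$caaaccbaccccbbc  c
   10  baccacb$caaaccbaccccbbcba  a
   11  baccccbbcbabaccacb$caaacc  c
   12  bbcbabaccacb$caaaccbacccc  c
   13  bcbabaccacb$caaaccbaccccb  b
   14  caaaccbaccccbbcbabaccacb$  $
   15  cacb$caaaccbaccccbbcbabac  c
   16  cb$caaaccbaccccbbcbabacca  a
   17  cbabaccacb$caaaccbaccccbb  b
   18  cbaccccbbcbabaccacb$caaac  c
   19  cbbcbabaccacb$caaaccbaccc  c
   20  ccacb$caaaccbaccccbbcbaba  a
   21  ccbaccccbbcbabaccacb$caaa  a
   22  ccbbcbabaccacb$caaaccbacc  c
   23  cccbbcbabaccacb$caaaccbac  c
   24  ccccbbcbabaccacb$caaaccba  a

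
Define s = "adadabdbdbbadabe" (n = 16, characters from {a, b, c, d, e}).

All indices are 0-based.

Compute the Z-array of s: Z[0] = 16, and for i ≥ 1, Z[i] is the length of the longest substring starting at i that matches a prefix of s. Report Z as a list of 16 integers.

Z[0]=16
i=1: outside box; Z[1]=0
i=2: outside box; Z[2]=3 scan→box=[2,5)
i=3: min(r-i=2, Z[1]=0)=0; Z[3]=0
i=4: min(r-i=1, Z[2]=3)=1; Z[4]=1
i=5: outside box; Z[5]=0
i=6: outside box; Z[6]=0
i=7: outside box; Z[7]=0
i=8: outside box; Z[8]=0
i=9: outside box; Z[9]=0
i=10: outside box; Z[10]=0
i=11: outside box; Z[11]=3 scan→box=[11,14)
i=12: min(r-i=2, Z[1]=0)=0; Z[12]=0
i=13: min(r-i=1, Z[2]=3)=1; Z[13]=1
i=14: outside box; Z[14]=0
i=15: outside box; Z[15]=0

[16, 0, 3, 0, 1, 0, 0, 0, 0, 0, 0, 3, 0, 1, 0, 0]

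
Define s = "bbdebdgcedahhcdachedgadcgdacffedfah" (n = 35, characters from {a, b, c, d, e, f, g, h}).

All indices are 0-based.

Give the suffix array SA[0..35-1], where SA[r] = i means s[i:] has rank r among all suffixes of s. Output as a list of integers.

[26, 15, 21, 33, 10, 0, 1, 4, 13, 7, 27, 23, 16, 25, 14, 9, 22, 2, 31, 19, 5, 3, 8, 30, 18, 32, 29, 28, 20, 6, 24, 34, 12, 17, 11]

sorted suffixes:
  #0 SA[0]=26  'acffedfah'
  #1 SA[1]=15  'achedgadcgdacffedfah'
  #2 SA[2]=21  'adcgdacffedfah'
  #3 SA[3]=33  'ah'
  #4 SA[4]=10  'ahhcdachedgadcgdacffedfah'
  #5 SA[5]=0  'bbdebdgcedahhcdachedgadcgdacffedfah'
  #6 SA[6]=1  'bdebdgcedahhcdachedgadcgdacffedfah'
  #7 SA[7]=4  'bdgcedahhcdachedgadcgdacffedfah'
  #8 SA[8]=13  'cdachedgadcgdacffedfah'
  #9 SA[9]=7  'cedahhcdachedgadcgdacffedfah'
  #10 SA[10]=27  'cffedfah'
  #11 SA[11]=23  'cgdacffedfah'
  #12 SA[12]=16  'chedgadcgdacffedfah'
  #13 SA[13]=25  'dacffedfah'
  #14 SA[14]=14  'dachedgadcgdacffedfah'
  #15 SA[15]=9  'dahhcdachedgadcgdacffedfah'
  #16 SA[16]=22  'dcgdacffedfah'
  #17 SA[17]=2  'debdgcedahhcdachedgadcgdacffedfah'
  #18 SA[18]=31  'dfah'
  #19 SA[19]=19  'dgadcgdacffedfah'
  #20 SA[20]=5  'dgcedahhcdachedgadcgdacffedfah'
  #21 SA[21]=3  'ebdgcedahhcdachedgadcgdacffedfah'
  #22 SA[22]=8  'edahhcdachedgadcgdacffedfah'
  #23 SA[23]=30  'edfah'
  #24 SA[24]=18  'edgadcgdacffedfah'
  #25 SA[25]=32  'fah'
  #26 SA[26]=29  'fedfah'
  #27 SA[27]=28  'ffedfah'
  #28 SA[28]=20  'gadcgdacffedfah'
  #29 SA[29]=6  'gcedahhcdachedgadcgdacffedfah'
  #30 SA[30]=24  'gdacffedfah'
  #31 SA[31]=34  'h'
  #32 SA[32]=12  'hcdachedgadcgdacffedfah'
  #33 SA[33]=17  'hedgadcgdacffedfah'
  #34 SA[34]=11  'hhcdachedgadcgdacffedfah'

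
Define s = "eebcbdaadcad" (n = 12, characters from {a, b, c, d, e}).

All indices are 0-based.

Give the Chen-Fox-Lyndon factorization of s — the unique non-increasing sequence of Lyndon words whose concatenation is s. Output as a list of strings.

["e", "e", "bcbd", "aadcad"]

emit factor 1: 'e' (i=0, period=1)
emit factor 2: 'e' (i=1, period=1)
emit factor 3: 'bcbd' (i=2, period=4)
emit factor 4: 'aadcad' (i=6, period=6)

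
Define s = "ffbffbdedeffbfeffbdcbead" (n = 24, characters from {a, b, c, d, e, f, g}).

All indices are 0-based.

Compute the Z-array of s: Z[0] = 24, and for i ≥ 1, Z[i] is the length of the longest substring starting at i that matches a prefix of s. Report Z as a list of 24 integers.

[24, 1, 0, 3, 1, 0, 0, 0, 0, 0, 4, 1, 0, 1, 0, 3, 1, 0, 0, 0, 0, 0, 0, 0]

Z[0]=24
i=1: outside box; Z[1]=1 scan→box=[1,2)
i=2: outside box; Z[2]=0
i=3: outside box; Z[3]=3 scan→box=[3,6)
i=4: min(r-i=2, Z[1]=1)=1; Z[4]=1
i=5: min(r-i=1, Z[2]=0)=0; Z[5]=0
i=6: outside box; Z[6]=0
i=7: outside box; Z[7]=0
i=8: outside box; Z[8]=0
i=9: outside box; Z[9]=0
i=10: outside box; Z[10]=4 scan→box=[10,14)
i=11: min(r-i=3, Z[1]=1)=1; Z[11]=1
i=12: min(r-i=2, Z[2]=0)=0; Z[12]=0
i=13: min(r-i=1, Z[3]=3)=1; Z[13]=1
i=14: outside box; Z[14]=0
i=15: outside box; Z[15]=3 scan→box=[15,18)
i=16: min(r-i=2, Z[1]=1)=1; Z[16]=1
i=17: min(r-i=1, Z[2]=0)=0; Z[17]=0
i=18: outside box; Z[18]=0
i=19: outside box; Z[19]=0
i=20: outside box; Z[20]=0
i=21: outside box; Z[21]=0
i=22: outside box; Z[22]=0
i=23: outside box; Z[23]=0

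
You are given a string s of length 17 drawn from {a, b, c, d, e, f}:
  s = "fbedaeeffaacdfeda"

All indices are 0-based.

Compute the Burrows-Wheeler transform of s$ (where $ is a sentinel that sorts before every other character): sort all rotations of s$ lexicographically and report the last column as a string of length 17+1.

adfadfaeecfbaef$de

rank  rotation            last
    0  $fbedaeeffaacdfeda  a
    1  a$fbedaeeffaacdfed  d
    2  aacdfeda$fbedaeeff  f
    3  acdfeda$fbedaeeffa  a
    4  aeeffaacdfeda$fbed  d
    5  bedaeeffaacdfeda$f  f
    6  cdfeda$fbedaeeffaa  a
    7  da$fbedaeeffaacdfe  e
    8  daeeffaacdfeda$fbe  e
    9  dfeda$fbedaeeffaac  c
   10  eda$fbedaeeffaacdf  f
   11  edaeeffaacdfeda$fb  b
   12  eeffaacdfeda$fbeda  a
   13  effaacdfeda$fbedae  e
   14  faacdfeda$fbedaeef  f
   15  fbedaeeffaacdfeda$  $
   16  feda$fbedaeeffaacd  d
   17  ffaacdfeda$fbedaee  e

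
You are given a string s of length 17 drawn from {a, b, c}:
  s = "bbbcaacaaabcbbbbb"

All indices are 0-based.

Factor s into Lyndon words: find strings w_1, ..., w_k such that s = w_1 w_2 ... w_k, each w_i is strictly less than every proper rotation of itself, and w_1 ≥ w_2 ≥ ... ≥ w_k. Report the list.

["bbbc", "aac", "aaabcbbbbb"]

emit factor 1: 'bbbc' (i=0, period=4)
emit factor 2: 'aac' (i=4, period=3)
emit factor 3: 'aaabcbbbbb' (i=7, period=10)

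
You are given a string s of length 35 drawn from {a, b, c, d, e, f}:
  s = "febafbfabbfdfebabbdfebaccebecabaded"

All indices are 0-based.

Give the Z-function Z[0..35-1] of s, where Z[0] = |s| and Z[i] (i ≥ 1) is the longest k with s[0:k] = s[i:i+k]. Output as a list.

Z[0]=35
i=1: outside box; Z[1]=0
i=2: outside box; Z[2]=0
i=3: outside box; Z[3]=0
i=4: outside box; Z[4]=1 extend→box=[4,5)
i=5: outside box; Z[5]=0
i=6: outside box; Z[6]=1 extend→box=[6,7)
i=7: outside box; Z[7]=0
i=8: outside box; Z[8]=0
i=9: outside box; Z[9]=0
i=10: outside box; Z[10]=1 extend→box=[10,11)
i=11: outside box; Z[11]=0
i=12: outside box; Z[12]=4 extend→box=[12,16)
i=13: min(r-i=3, Z[1]=0)=0; Z[13]=0
i=14: min(r-i=2, Z[2]=0)=0; Z[14]=0
i=15: min(r-i=1, Z[3]=0)=0; Z[15]=0
i=16: outside box; Z[16]=0
i=17: outside box; Z[17]=0
i=18: outside box; Z[18]=0
i=19: outside box; Z[19]=4 extend→box=[19,23)
i=20: min(r-i=3, Z[1]=0)=0; Z[20]=0
i=21: min(r-i=2, Z[2]=0)=0; Z[21]=0
i=22: min(r-i=1, Z[3]=0)=0; Z[22]=0
i=23: outside box; Z[23]=0
i=24: outside box; Z[24]=0
i=25: outside box; Z[25]=0
i=26: outside box; Z[26]=0
i=27: outside box; Z[27]=0
i=28: outside box; Z[28]=0
i=29: outside box; Z[29]=0
i=30: outside box; Z[30]=0
i=31: outside box; Z[31]=0
i=32: outside box; Z[32]=0
i=33: outside box; Z[33]=0
i=34: outside box; Z[34]=0

[35, 0, 0, 0, 1, 0, 1, 0, 0, 0, 1, 0, 4, 0, 0, 0, 0, 0, 0, 4, 0, 0, 0, 0, 0, 0, 0, 0, 0, 0, 0, 0, 0, 0, 0]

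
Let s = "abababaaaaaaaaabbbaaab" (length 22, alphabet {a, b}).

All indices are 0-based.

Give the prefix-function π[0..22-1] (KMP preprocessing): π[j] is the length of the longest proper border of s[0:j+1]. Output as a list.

π[0] = 0
j=1 s[j]='b': π[1]=0 (border '')
j=2 s[j]='a': π[2]=1 (border 'a')
j=3 s[j]='b': π[3]=2 (border 'ab')
j=4 s[j]='a': π[4]=3 (border 'aba')
j=5 s[j]='b': π[5]=4 (border 'abab')
j=6 s[j]='a': π[6]=5 (border 'ababa')
j=7 s[j]='a': k: 5→3→1→0; π[7]=1 (border 'a')
j=8 s[j]='a': k: 1→0; π[8]=1 (border 'a')
j=9 s[j]='a': k: 1→0; π[9]=1 (border 'a')
j=10 s[j]='a': k: 1→0; π[10]=1 (border 'a')
j=11 s[j]='a': k: 1→0; π[11]=1 (border 'a')
j=12 s[j]='a': k: 1→0; π[12]=1 (border 'a')
j=13 s[j]='a': k: 1→0; π[13]=1 (border 'a')
j=14 s[j]='a': k: 1→0; π[14]=1 (border 'a')
j=15 s[j]='b': π[15]=2 (border 'ab')
j=16 s[j]='b': k: 2→0; π[16]=0 (border '')
j=17 s[j]='b': π[17]=0 (border '')
j=18 s[j]='a': π[18]=1 (border 'a')
j=19 s[j]='a': k: 1→0; π[19]=1 (border 'a')
j=20 s[j]='a': k: 1→0; π[20]=1 (border 'a')
j=21 s[j]='b': π[21]=2 (border 'ab')

[0, 0, 1, 2, 3, 4, 5, 1, 1, 1, 1, 1, 1, 1, 1, 2, 0, 0, 1, 1, 1, 2]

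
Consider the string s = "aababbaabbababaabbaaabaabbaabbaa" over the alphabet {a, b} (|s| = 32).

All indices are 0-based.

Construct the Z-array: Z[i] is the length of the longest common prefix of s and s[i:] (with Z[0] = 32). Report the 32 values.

Z[0]=32
i=1: outside box; Z[1]=1 extend→box=[1,2)
i=2: outside box; Z[2]=0
i=3: outside box; Z[3]=1 extend→box=[3,4)
i=4: outside box; Z[4]=0
i=5: outside box; Z[5]=0
i=6: outside box; Z[6]=3 extend→box=[6,9)
i=7: min(r-i=2, Z[1]=1)=1; Z[7]=1
i=8: min(r-i=1, Z[2]=0)=0; Z[8]=0
i=9: outside box; Z[9]=0
i=10: outside box; Z[10]=1 extend→box=[10,11)
i=11: outside box; Z[11]=0
i=12: outside box; Z[12]=1 extend→box=[12,13)
i=13: outside box; Z[13]=0
i=14: outside box; Z[14]=3 extend→box=[14,17)
i=15: min(r-i=2, Z[1]=1)=1; Z[15]=1
i=16: min(r-i=1, Z[2]=0)=0; Z[16]=0
i=17: outside box; Z[17]=0
i=18: outside box; Z[18]=2 extend→box=[18,20)
i=19: min(r-i=1, Z[1]=1)=1; Z[19]=4 extend→box=[19,23)
i=20: min(r-i=3, Z[1]=1)=1; Z[20]=1
i=21: min(r-i=2, Z[2]=0)=0; Z[21]=0
i=22: min(r-i=1, Z[3]=1)=1; Z[22]=3 extend→box=[22,25)
i=23: min(r-i=2, Z[1]=1)=1; Z[23]=1
i=24: min(r-i=1, Z[2]=0)=0; Z[24]=0
i=25: outside box; Z[25]=0
i=26: outside box; Z[26]=3 extend→box=[26,29)
i=27: min(r-i=2, Z[1]=1)=1; Z[27]=1
i=28: min(r-i=1, Z[2]=0)=0; Z[28]=0
i=29: outside box; Z[29]=0
i=30: outside box; Z[30]=2 extend→box=[30,32)
i=31: min(r-i=1, Z[1]=1)=1; Z[31]=1

[32, 1, 0, 1, 0, 0, 3, 1, 0, 0, 1, 0, 1, 0, 3, 1, 0, 0, 2, 4, 1, 0, 3, 1, 0, 0, 3, 1, 0, 0, 2, 1]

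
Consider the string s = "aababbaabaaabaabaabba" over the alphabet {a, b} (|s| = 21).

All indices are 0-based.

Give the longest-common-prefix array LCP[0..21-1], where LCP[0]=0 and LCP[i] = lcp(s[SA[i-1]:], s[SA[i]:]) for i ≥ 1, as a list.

[0, 1, 2, 5, 6, 4, 3, 1, 4, 5, 3, 2, 4, 0, 2, 3, 6, 4, 2, 1, 3]

rank | idx | suffix
   0 |  20 | a
   1 |   9 | aaabaabaabba
   2 |   6 | aabaaabaabaabba
   3 |  10 | aabaabaabba
   4 |  13 | aabaabba
   5 |   0 | aababbaabaaabaabaabba
   6 |  16 | aabba
   7 |   7 | abaaabaabaabba
   8 |  11 | abaabaabba
   9 |  14 | abaabba
  10 |   1 | ababbaabaaabaabaabba
  11 |  17 | abba
  12 |   3 | abbaabaaabaabaabba
  13 |  19 | ba
  14 |   8 | baaabaabaabba
  15 |   5 | baabaaabaabaabba
  16 |  12 | baabaabba
  17 |  15 | baabba
  18 |   2 | babbaabaaabaabaabba
  19 |  18 | bba
  20 |   4 | bbaabaaabaabaabba

SA = [20, 9, 6, 10, 13, 0, 16, 7, 11, 14, 1, 17, 3, 19, 8, 5, 12, 15, 2, 18, 4]
i: (SA[i-1],SA[i]) lcp shared
  1: (20,9) 1 'a'
  2: (9,6) 2 'aa'
  3: (6,10) 5 'aabaa'
  4: (10,13) 6 'aabaab'
  5: (13,0) 4 'aaba'
  6: (0,16) 3 'aab'
  7: (16,7) 1 'a'
  8: (7,11) 4 'abaa'
  9: (11,14) 5 'abaab'
  10: (14,1) 3 'aba'
  11: (1,17) 2 'ab'
  12: (17,3) 4 'abba'
  13: (3,19) 0 ''
  14: (19,8) 2 'ba'
  15: (8,5) 3 'baa'
  16: (5,12) 6 'baabaa'
  17: (12,15) 4 'baab'
  18: (15,2) 2 'ba'
  19: (2,18) 1 'b'
  20: (18,4) 3 'bba'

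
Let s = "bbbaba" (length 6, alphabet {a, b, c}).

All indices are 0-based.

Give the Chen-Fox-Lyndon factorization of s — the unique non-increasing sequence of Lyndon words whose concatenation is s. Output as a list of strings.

emit factor 1: 'b' (i=0, period=1)
emit factor 2: 'b' (i=1, period=1)
emit factor 3: 'b' (i=2, period=1)
emit factor 4: 'ab' (i=3, period=2)
emit factor 5: 'a' (i=5, period=1)

["b", "b", "b", "ab", "a"]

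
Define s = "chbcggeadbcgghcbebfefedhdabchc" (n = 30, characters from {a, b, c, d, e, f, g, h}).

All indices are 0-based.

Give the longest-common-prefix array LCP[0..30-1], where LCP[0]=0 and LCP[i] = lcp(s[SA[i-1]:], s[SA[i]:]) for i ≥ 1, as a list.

rank→(start, suffix):
  0 → (25, 'abchc')
  1 → (7, 'adbcgghcbebfefedhdabchc')
  2 → (2, 'bcggeadbcgghcbebfefedhdabchc')
  3 → (9, 'bcgghcbebfefedhdabchc')
  4 → (26, 'bchc')
  5 → (15, 'bebfefedhdabchc')
  6 → (17, 'bfefedhdabchc')
  7 → (29, 'c')
  8 → (14, 'cbebfefedhdabchc')
  9 → (3, 'cggeadbcgghcbebfefedhdabchc')
  10 → (10, 'cgghcbebfefedhdabchc')
  11 → (0, 'chbcggeadbcgghcbebfefedhdabchc')
  12 → (27, 'chc')
  13 → (24, 'dabchc')
  14 → (8, 'dbcgghcbebfefedhdabchc')
  15 → (22, 'dhdabchc')
  16 → (6, 'eadbcgghcbebfefedhdabchc')
  17 → (16, 'ebfefedhdabchc')
  18 → (21, 'edhdabchc')
  19 → (19, 'efedhdabchc')
  20 → (20, 'fedhdabchc')
  21 → (18, 'fefedhdabchc')
  22 → (5, 'geadbcgghcbebfefedhdabchc')
  23 → (4, 'ggeadbcgghcbebfefedhdabchc')
  24 → (11, 'gghcbebfefedhdabchc')
  25 → (12, 'ghcbebfefedhdabchc')
  26 → (1, 'hbcggeadbcgghcbebfefedhdabchc')
  27 → (28, 'hc')
  28 → (13, 'hcbebfefedhdabchc')
  29 → (23, 'hdabchc')

SA = [25, 7, 2, 9, 26, 15, 17, 29, 14, 3, 10, 0, 27, 24, 8, 22, 6, 16, 21, 19, 20, 18, 5, 4, 11, 12, 1, 28, 13, 23]
[i] adj suffixes → lcp
  [1] 25/7 → 1 ('a')
  [2] 7/2 → 0 ('')
  [3] 2/9 → 4 ('bcgg')
  [4] 9/26 → 2 ('bc')
  [5] 26/15 → 1 ('b')
  [6] 15/17 → 1 ('b')
  [7] 17/29 → 0 ('')
  [8] 29/14 → 1 ('c')
  [9] 14/3 → 1 ('c')
  [10] 3/10 → 3 ('cgg')
  [11] 10/0 → 1 ('c')
  [12] 0/27 → 2 ('ch')
  [13] 27/24 → 0 ('')
  [14] 24/8 → 1 ('d')
  [15] 8/22 → 1 ('d')
  [16] 22/6 → 0 ('')
  [17] 6/16 → 1 ('e')
  [18] 16/21 → 1 ('e')
  [19] 21/19 → 1 ('e')
  [20] 19/20 → 0 ('')
  [21] 20/18 → 2 ('fe')
  [22] 18/5 → 0 ('')
  [23] 5/4 → 1 ('g')
  [24] 4/11 → 2 ('gg')
  [25] 11/12 → 1 ('g')
  [26] 12/1 → 0 ('')
  [27] 1/28 → 1 ('h')
  [28] 28/13 → 2 ('hc')
  [29] 13/23 → 1 ('h')

[0, 1, 0, 4, 2, 1, 1, 0, 1, 1, 3, 1, 2, 0, 1, 1, 0, 1, 1, 1, 0, 2, 0, 1, 2, 1, 0, 1, 2, 1]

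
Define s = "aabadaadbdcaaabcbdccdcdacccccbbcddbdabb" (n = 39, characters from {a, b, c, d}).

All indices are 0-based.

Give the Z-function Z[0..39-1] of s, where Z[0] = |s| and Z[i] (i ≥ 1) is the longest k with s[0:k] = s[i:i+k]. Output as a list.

[39, 1, 0, 1, 0, 2, 1, 0, 0, 0, 0, 2, 3, 1, 0, 0, 0, 0, 0, 0, 0, 0, 0, 1, 0, 0, 0, 0, 0, 0, 0, 0, 0, 0, 0, 0, 1, 0, 0]

Z[0]=39
i=1: outside box; Z[1]=1 extend→box=[1,2)
i=2: outside box; Z[2]=0
i=3: outside box; Z[3]=1 extend→box=[3,4)
i=4: outside box; Z[4]=0
i=5: outside box; Z[5]=2 extend→box=[5,7)
i=6: min(r-i=1, Z[1]=1)=1; Z[6]=1
i=7: outside box; Z[7]=0
i=8: outside box; Z[8]=0
i=9: outside box; Z[9]=0
i=10: outside box; Z[10]=0
i=11: outside box; Z[11]=2 extend→box=[11,13)
i=12: min(r-i=1, Z[1]=1)=1; Z[12]=3 extend→box=[12,15)
i=13: min(r-i=2, Z[1]=1)=1; Z[13]=1
i=14: min(r-i=1, Z[2]=0)=0; Z[14]=0
i=15: outside box; Z[15]=0
i=16: outside box; Z[16]=0
i=17: outside box; Z[17]=0
i=18: outside box; Z[18]=0
i=19: outside box; Z[19]=0
i=20: outside box; Z[20]=0
i=21: outside box; Z[21]=0
i=22: outside box; Z[22]=0
i=23: outside box; Z[23]=1 extend→box=[23,24)
i=24: outside box; Z[24]=0
i=25: outside box; Z[25]=0
i=26: outside box; Z[26]=0
i=27: outside box; Z[27]=0
i=28: outside box; Z[28]=0
i=29: outside box; Z[29]=0
i=30: outside box; Z[30]=0
i=31: outside box; Z[31]=0
i=32: outside box; Z[32]=0
i=33: outside box; Z[33]=0
i=34: outside box; Z[34]=0
i=35: outside box; Z[35]=0
i=36: outside box; Z[36]=1 extend→box=[36,37)
i=37: outside box; Z[37]=0
i=38: outside box; Z[38]=0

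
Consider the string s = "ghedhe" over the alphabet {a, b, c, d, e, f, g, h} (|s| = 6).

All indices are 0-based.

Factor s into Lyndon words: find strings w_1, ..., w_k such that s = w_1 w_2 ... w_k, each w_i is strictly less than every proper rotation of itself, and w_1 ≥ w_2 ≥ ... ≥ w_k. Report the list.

emit factor 1: 'gh' (i=0, period=2)
emit factor 2: 'e' (i=2, period=1)
emit factor 3: 'dhe' (i=3, period=3)

["gh", "e", "dhe"]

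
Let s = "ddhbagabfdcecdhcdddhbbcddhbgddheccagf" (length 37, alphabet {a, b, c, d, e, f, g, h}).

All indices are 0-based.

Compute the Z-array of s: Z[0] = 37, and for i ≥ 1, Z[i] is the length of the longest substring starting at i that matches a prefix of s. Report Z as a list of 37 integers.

[37, 1, 0, 0, 0, 0, 0, 0, 0, 1, 0, 0, 0, 1, 0, 0, 2, 4, 1, 0, 0, 0, 0, 4, 1, 0, 0, 0, 3, 1, 0, 0, 0, 0, 0, 0, 0]

Z[0]=37
i=1: fresh scan; Z[1]=1 scan→box=[1,2)
i=2: fresh scan; Z[2]=0
i=3: fresh scan; Z[3]=0
i=4: fresh scan; Z[4]=0
i=5: fresh scan; Z[5]=0
i=6: fresh scan; Z[6]=0
i=7: fresh scan; Z[7]=0
i=8: fresh scan; Z[8]=0
i=9: fresh scan; Z[9]=1 scan→box=[9,10)
i=10: fresh scan; Z[10]=0
i=11: fresh scan; Z[11]=0
i=12: fresh scan; Z[12]=0
i=13: fresh scan; Z[13]=1 scan→box=[13,14)
i=14: fresh scan; Z[14]=0
i=15: fresh scan; Z[15]=0
i=16: fresh scan; Z[16]=2 scan→box=[16,18)
i=17: min(r-i=1, Z[1]=1)=1; Z[17]=4 scan→box=[17,21)
i=18: min(r-i=3, Z[1]=1)=1; Z[18]=1
i=19: min(r-i=2, Z[2]=0)=0; Z[19]=0
i=20: min(r-i=1, Z[3]=0)=0; Z[20]=0
i=21: fresh scan; Z[21]=0
i=22: fresh scan; Z[22]=0
i=23: fresh scan; Z[23]=4 scan→box=[23,27)
i=24: min(r-i=3, Z[1]=1)=1; Z[24]=1
i=25: min(r-i=2, Z[2]=0)=0; Z[25]=0
i=26: min(r-i=1, Z[3]=0)=0; Z[26]=0
i=27: fresh scan; Z[27]=0
i=28: fresh scan; Z[28]=3 scan→box=[28,31)
i=29: min(r-i=2, Z[1]=1)=1; Z[29]=1
i=30: min(r-i=1, Z[2]=0)=0; Z[30]=0
i=31: fresh scan; Z[31]=0
i=32: fresh scan; Z[32]=0
i=33: fresh scan; Z[33]=0
i=34: fresh scan; Z[34]=0
i=35: fresh scan; Z[35]=0
i=36: fresh scan; Z[36]=0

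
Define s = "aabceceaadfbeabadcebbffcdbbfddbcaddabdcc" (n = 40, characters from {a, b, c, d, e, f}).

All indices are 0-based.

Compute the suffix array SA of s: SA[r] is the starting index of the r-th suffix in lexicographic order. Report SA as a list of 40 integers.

rank→(start, suffix):
  0 → (0, 'aabceceaadfbeabadcebbffcdbbfddbcaddabdcc')
  1 → (7, 'aadfbeabadcebbffcdbbfddbcaddabdcc')
  2 → (13, 'abadcebbffcdbbfddbcaddabdcc')
  3 → (1, 'abceceaadfbeabadcebbffcdbbfddbcaddabdcc')
  4 → (35, 'abdcc')
  5 → (15, 'adcebbffcdbbfddbcaddabdcc')
  6 → (32, 'addabdcc')
  7 → (8, 'adfbeabadcebbffcdbbfddbcaddabdcc')
  8 → (14, 'badcebbffcdbbfddbcaddabdcc')
  9 → (25, 'bbfddbcaddabdcc')
  10 → (19, 'bbffcdbbfddbcaddabdcc')
  11 → (30, 'bcaddabdcc')
  12 → (2, 'bceceaadfbeabadcebbffcdbbfddbcaddabdcc')
  13 → (36, 'bdcc')
  14 → (11, 'beabadcebbffcdbbfddbcaddabdcc')
  15 → (26, 'bfddbcaddabdcc')
  16 → (20, 'bffcdbbfddbcaddabdcc')
  17 → (39, 'c')
  18 → (31, 'caddabdcc')
  19 → (38, 'cc')
  20 → (23, 'cdbbfddbcaddabdcc')
  21 → (5, 'ceaadfbeabadcebbffcdbbfddbcaddabdcc')
  22 → (17, 'cebbffcdbbfddbcaddabdcc')
  23 → (3, 'ceceaadfbeabadcebbffcdbbfddbcaddabdcc')
  24 → (34, 'dabdcc')
  25 → (24, 'dbbfddbcaddabdcc')
  26 → (29, 'dbcaddabdcc')
  27 → (37, 'dcc')
  28 → (16, 'dcebbffcdbbfddbcaddabdcc')
  29 → (33, 'ddabdcc')
  30 → (28, 'ddbcaddabdcc')
  31 → (9, 'dfbeabadcebbffcdbbfddbcaddabdcc')
  32 → (6, 'eaadfbeabadcebbffcdbbfddbcaddabdcc')
  33 → (12, 'eabadcebbffcdbbfddbcaddabdcc')
  34 → (18, 'ebbffcdbbfddbcaddabdcc')
  35 → (4, 'eceaadfbeabadcebbffcdbbfddbcaddabdcc')
  36 → (10, 'fbeabadcebbffcdbbfddbcaddabdcc')
  37 → (22, 'fcdbbfddbcaddabdcc')
  38 → (27, 'fddbcaddabdcc')
  39 → (21, 'ffcdbbfddbcaddabdcc')

[0, 7, 13, 1, 35, 15, 32, 8, 14, 25, 19, 30, 2, 36, 11, 26, 20, 39, 31, 38, 23, 5, 17, 3, 34, 24, 29, 37, 16, 33, 28, 9, 6, 12, 18, 4, 10, 22, 27, 21]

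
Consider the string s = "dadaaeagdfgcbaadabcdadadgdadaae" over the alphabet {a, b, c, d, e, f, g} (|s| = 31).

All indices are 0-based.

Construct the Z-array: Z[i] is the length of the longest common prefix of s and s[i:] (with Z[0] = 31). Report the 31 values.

Z[0]=31
i=1: fresh scan; Z[1]=0
i=2: fresh scan; Z[2]=2 extend→box=[2,4)
i=3: min(r-i=1, Z[1]=0)=0; Z[3]=0
i=4: fresh scan; Z[4]=0
i=5: fresh scan; Z[5]=0
i=6: fresh scan; Z[6]=0
i=7: fresh scan; Z[7]=0
i=8: fresh scan; Z[8]=1 extend→box=[8,9)
i=9: fresh scan; Z[9]=0
i=10: fresh scan; Z[10]=0
i=11: fresh scan; Z[11]=0
i=12: fresh scan; Z[12]=0
i=13: fresh scan; Z[13]=0
i=14: fresh scan; Z[14]=0
i=15: fresh scan; Z[15]=2 extend→box=[15,17)
i=16: min(r-i=1, Z[1]=0)=0; Z[16]=0
i=17: fresh scan; Z[17]=0
i=18: fresh scan; Z[18]=0
i=19: fresh scan; Z[19]=4 extend→box=[19,23)
i=20: min(r-i=3, Z[1]=0)=0; Z[20]=0
i=21: min(r-i=2, Z[2]=2)=2; Z[21]=3 extend→box=[21,24)
i=22: min(r-i=2, Z[1]=0)=0; Z[22]=0
i=23: min(r-i=1, Z[2]=2)=1; Z[23]=1
i=24: fresh scan; Z[24]=0
i=25: fresh scan; Z[25]=6 extend→box=[25,31)
i=26: min(r-i=5, Z[1]=0)=0; Z[26]=0
i=27: min(r-i=4, Z[2]=2)=2; Z[27]=2
i=28: min(r-i=3, Z[3]=0)=0; Z[28]=0
i=29: min(r-i=2, Z[4]=0)=0; Z[29]=0
i=30: min(r-i=1, Z[5]=0)=0; Z[30]=0

[31, 0, 2, 0, 0, 0, 0, 0, 1, 0, 0, 0, 0, 0, 0, 2, 0, 0, 0, 4, 0, 3, 0, 1, 0, 6, 0, 2, 0, 0, 0]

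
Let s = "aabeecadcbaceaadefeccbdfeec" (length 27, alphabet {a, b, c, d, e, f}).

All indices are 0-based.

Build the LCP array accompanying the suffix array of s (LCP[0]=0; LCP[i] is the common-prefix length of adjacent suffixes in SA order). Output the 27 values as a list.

sorted suffixes:
  #0 SA[0]=0  'aabeecadcbaceaadefeccbdfeec'
  #1 SA[1]=13  'aadefeccbdfeec'
  #2 SA[2]=1  'abeecadcbaceaadefeccbdfeec'
  #3 SA[3]=10  'aceaadefeccbdfeec'
  #4 SA[4]=6  'adcbaceaadefeccbdfeec'
  #5 SA[5]=14  'adefeccbdfeec'
  #6 SA[6]=9  'baceaadefeccbdfeec'
  #7 SA[7]=21  'bdfeec'
  #8 SA[8]=2  'beecadcbaceaadefeccbdfeec'
  #9 SA[9]=26  'c'
  #10 SA[10]=5  'cadcbaceaadefeccbdfeec'
  #11 SA[11]=8  'cbaceaadefeccbdfeec'
  #12 SA[12]=20  'cbdfeec'
  #13 SA[13]=19  'ccbdfeec'
  #14 SA[14]=11  'ceaadefeccbdfeec'
  #15 SA[15]=7  'dcbaceaadefeccbdfeec'
  #16 SA[16]=15  'defeccbdfeec'
  #17 SA[17]=22  'dfeec'
  #18 SA[18]=12  'eaadefeccbdfeec'
  #19 SA[19]=25  'ec'
  #20 SA[20]=4  'ecadcbaceaadefeccbdfeec'
  #21 SA[21]=18  'eccbdfeec'
  #22 SA[22]=24  'eec'
  #23 SA[23]=3  'eecadcbaceaadefeccbdfeec'
  #24 SA[24]=16  'efeccbdfeec'
  #25 SA[25]=17  'feccbdfeec'
  #26 SA[26]=23  'feec'

SA = [0, 13, 1, 10, 6, 14, 9, 21, 2, 26, 5, 8, 20, 19, 11, 7, 15, 22, 12, 25, 4, 18, 24, 3, 16, 17, 23]
rank  pair      lcp
   1  s[0:],s[13:]  2  'aa'
   2  s[13:],s[1:]  1  'a'
   3  s[1:],s[10:]  1  'a'
   4  s[10:],s[6:]  1  'a'
   5  s[6:],s[14:]  2  'ad'
   6  s[14:],s[9:]  0  ''
   7  s[9:],s[21:]  1  'b'
   8  s[21:],s[2:]  1  'b'
   9  s[2:],s[26:]  0  ''
  10  s[26:],s[5:]  1  'c'
  11  s[5:],s[8:]  1  'c'
  12  s[8:],s[20:]  2  'cb'
  13  s[20:],s[19:]  1  'c'
  14  s[19:],s[11:]  1  'c'
  15  s[11:],s[7:]  0  ''
  16  s[7:],s[15:]  1  'd'
  17  s[15:],s[22:]  1  'd'
  18  s[22:],s[12:]  0  ''
  19  s[12:],s[25:]  1  'e'
  20  s[25:],s[4:]  2  'ec'
  21  s[4:],s[18:]  2  'ec'
  22  s[18:],s[24:]  1  'e'
  23  s[24:],s[3:]  3  'eec'
  24  s[3:],s[16:]  1  'e'
  25  s[16:],s[17:]  0  ''
  26  s[17:],s[23:]  2  'fe'

[0, 2, 1, 1, 1, 2, 0, 1, 1, 0, 1, 1, 2, 1, 1, 0, 1, 1, 0, 1, 2, 2, 1, 3, 1, 0, 2]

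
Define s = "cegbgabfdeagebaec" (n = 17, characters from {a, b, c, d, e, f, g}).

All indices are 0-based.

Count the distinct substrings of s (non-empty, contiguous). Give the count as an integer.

143

sorted suffixes:
  #0 SA[0]=5  'abfdeagebaec'
  #1 SA[1]=14  'aec'
  #2 SA[2]=10  'agebaec'
  #3 SA[3]=13  'baec'
  #4 SA[4]=6  'bfdeagebaec'
  #5 SA[5]=3  'bgabfdeagebaec'
  #6 SA[6]=16  'c'
  #7 SA[7]=0  'cegbgabfdeagebaec'
  #8 SA[8]=8  'deagebaec'
  #9 SA[9]=9  'eagebaec'
  #10 SA[10]=12  'ebaec'
  #11 SA[11]=15  'ec'
  #12 SA[12]=1  'egbgabfdeagebaec'
  #13 SA[13]=7  'fdeagebaec'
  #14 SA[14]=4  'gabfdeagebaec'
  #15 SA[15]=2  'gbgabfdeagebaec'
  #16 SA[16]=11  'gebaec'

SA = [5, 14, 10, 13, 6, 3, 16, 0, 8, 9, 12, 15, 1, 7, 4, 2, 11]
rank  pair      lcp
   1  s[5:],s[14:]  1  'a'
   2  s[14:],s[10:]  1  'a'
   3  s[10:],s[13:]  0  ''
   4  s[13:],s[6:]  1  'b'
   5  s[6:],s[3:]  1  'b'
   6  s[3:],s[16:]  0  ''
   7  s[16:],s[0:]  1  'c'
   8  s[0:],s[8:]  0  ''
   9  s[8:],s[9:]  0  ''
  10  s[9:],s[12:]  1  'e'
  11  s[12:],s[15:]  1  'e'
  12  s[15:],s[1:]  1  'e'
  13  s[1:],s[7:]  0  ''
  14  s[7:],s[4:]  0  ''
  15  s[4:],s[2:]  1  'g'
  16  s[2:],s[11:]  1  'g'

n(n+1)/2 = 17·18/2 = 153
Σ LCP = 0 + 1 + 1 + 0 + 1 + 1 + 0 + 1 + 0 + 0 + 1 + 1 + 1 + 0 + 0 + 1 + 1 = 10
distinct = 153 − 10 = 143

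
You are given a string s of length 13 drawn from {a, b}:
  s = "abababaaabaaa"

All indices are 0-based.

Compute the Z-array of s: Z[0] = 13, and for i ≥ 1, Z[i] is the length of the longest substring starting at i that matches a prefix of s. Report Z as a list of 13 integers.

[13, 0, 5, 0, 3, 0, 1, 1, 3, 0, 1, 1, 1]

Z[0]=13
i=1: i≥r, start 0; Z[1]=0
i=2: i≥r, start 0; Z[2]=5 grow→box=[2,7)
i=3: min(r-i=4, Z[1]=0)=0; Z[3]=0
i=4: min(r-i=3, Z[2]=5)=3; Z[4]=3
i=5: min(r-i=2, Z[3]=0)=0; Z[5]=0
i=6: min(r-i=1, Z[4]=3)=1; Z[6]=1
i=7: i≥r, start 0; Z[7]=1 grow→box=[7,8)
i=8: i≥r, start 0; Z[8]=3 grow→box=[8,11)
i=9: min(r-i=2, Z[1]=0)=0; Z[9]=0
i=10: min(r-i=1, Z[2]=5)=1; Z[10]=1
i=11: i≥r, start 0; Z[11]=1 grow→box=[11,12)
i=12: i≥r, start 0; Z[12]=1 grow→box=[12,13)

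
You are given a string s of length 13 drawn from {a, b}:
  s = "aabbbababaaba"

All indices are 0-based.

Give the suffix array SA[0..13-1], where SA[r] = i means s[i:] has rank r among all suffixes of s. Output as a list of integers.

[12, 9, 0, 10, 7, 5, 1, 11, 8, 6, 4, 3, 2]

rank→(start, suffix):
  0 → (12, 'a')
  1 → (9, 'aaba')
  2 → (0, 'aabbbababaaba')
  3 → (10, 'aba')
  4 → (7, 'abaaba')
  5 → (5, 'ababaaba')
  6 → (1, 'abbbababaaba')
  7 → (11, 'ba')
  8 → (8, 'baaba')
  9 → (6, 'babaaba')
  10 → (4, 'bababaaba')
  11 → (3, 'bbababaaba')
  12 → (2, 'bbbababaaba')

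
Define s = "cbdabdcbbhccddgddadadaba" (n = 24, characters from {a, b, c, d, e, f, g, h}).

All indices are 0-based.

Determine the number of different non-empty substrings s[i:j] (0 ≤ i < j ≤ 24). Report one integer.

rank | idx | suffix
   0 |  23 | a
   1 |  21 | aba
   2 |   3 | abdcbbhccddgddadadaba
   3 |  19 | adaba
   4 |  17 | adadaba
   5 |  22 | ba
   6 |   7 | bbhccddgddadadaba
   7 |   1 | bdabdcbbhccddgddadadaba
   8 |   4 | bdcbbhccddgddadadaba
   9 |   8 | bhccddgddadadaba
  10 |   6 | cbbhccddgddadadaba
  11 |   0 | cbdabdcbbhccddgddadadaba
  12 |  10 | ccddgddadadaba
  13 |  11 | cddgddadadaba
  14 |  20 | daba
  15 |   2 | dabdcbbhccddgddadadaba
  16 |  18 | dadaba
  17 |  16 | dadadaba
  18 |   5 | dcbbhccddgddadadaba
  19 |  15 | ddadadaba
  20 |  12 | ddgddadadaba
  21 |  13 | dgddadadaba
  22 |  14 | gddadadaba
  23 |   9 | hccddgddadadaba

SA = [23, 21, 3, 19, 17, 22, 7, 1, 4, 8, 6, 0, 10, 11, 20, 2, 18, 16, 5, 15, 12, 13, 14, 9]
rank  pair      lcp
   1  s[23:],s[21:]  1  'a'
   2  s[21:],s[3:]  2  'ab'
   3  s[3:],s[19:]  1  'a'
   4  s[19:],s[17:]  3  'ada'
   5  s[17:],s[22:]  0  ''
   6  s[22:],s[7:]  1  'b'
   7  s[7:],s[1:]  1  'b'
   8  s[1:],s[4:]  2  'bd'
   9  s[4:],s[8:]  1  'b'
  10  s[8:],s[6:]  0  ''
  11  s[6:],s[0:]  2  'cb'
  12  s[0:],s[10:]  1  'c'
  13  s[10:],s[11:]  1  'c'
  14  s[11:],s[20:]  0  ''
  15  s[20:],s[2:]  3  'dab'
  16  s[2:],s[18:]  2  'da'
  17  s[18:],s[16:]  4  'dada'
  18  s[16:],s[5:]  1  'd'
  19  s[5:],s[15:]  1  'd'
  20  s[15:],s[12:]  2  'dd'
  21  s[12:],s[13:]  1  'd'
  22  s[13:],s[14:]  0  ''
  23  s[14:],s[9:]  0  ''

n(n+1)/2 = 24·25/2 = 300
Σ LCP = 0 + 1 + 2 + 1 + 3 + 0 + 1 + 1 + 2 + 1 + 0 + 2 + 1 + 1 + 0 + 3 + 2 + 4 + 1 + 1 + 2 + 1 + 0 + 0 = 30
distinct = 300 − 30 = 270

270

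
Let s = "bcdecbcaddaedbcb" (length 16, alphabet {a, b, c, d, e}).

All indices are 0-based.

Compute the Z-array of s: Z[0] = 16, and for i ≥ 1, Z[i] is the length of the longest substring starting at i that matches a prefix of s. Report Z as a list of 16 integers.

[16, 0, 0, 0, 0, 2, 0, 0, 0, 0, 0, 0, 0, 2, 0, 1]

Z[0]=16
i=1: i≥r, start 0; Z[1]=0
i=2: i≥r, start 0; Z[2]=0
i=3: i≥r, start 0; Z[3]=0
i=4: i≥r, start 0; Z[4]=0
i=5: i≥r, start 0; Z[5]=2 scan→box=[5,7)
i=6: min(r-i=1, Z[1]=0)=0; Z[6]=0
i=7: i≥r, start 0; Z[7]=0
i=8: i≥r, start 0; Z[8]=0
i=9: i≥r, start 0; Z[9]=0
i=10: i≥r, start 0; Z[10]=0
i=11: i≥r, start 0; Z[11]=0
i=12: i≥r, start 0; Z[12]=0
i=13: i≥r, start 0; Z[13]=2 scan→box=[13,15)
i=14: min(r-i=1, Z[1]=0)=0; Z[14]=0
i=15: i≥r, start 0; Z[15]=1 scan→box=[15,16)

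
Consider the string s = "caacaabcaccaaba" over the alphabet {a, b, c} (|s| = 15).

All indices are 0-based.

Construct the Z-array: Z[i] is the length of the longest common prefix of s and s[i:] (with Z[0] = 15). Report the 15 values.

Z[0]=15
i=1: fresh scan; Z[1]=0
i=2: fresh scan; Z[2]=0
i=3: fresh scan; Z[3]=3 scan→box=[3,6)
i=4: min(r-i=2, Z[1]=0)=0; Z[4]=0
i=5: min(r-i=1, Z[2]=0)=0; Z[5]=0
i=6: fresh scan; Z[6]=0
i=7: fresh scan; Z[7]=2 scan→box=[7,9)
i=8: min(r-i=1, Z[1]=0)=0; Z[8]=0
i=9: fresh scan; Z[9]=1 scan→box=[9,10)
i=10: fresh scan; Z[10]=3 scan→box=[10,13)
i=11: min(r-i=2, Z[1]=0)=0; Z[11]=0
i=12: min(r-i=1, Z[2]=0)=0; Z[12]=0
i=13: fresh scan; Z[13]=0
i=14: fresh scan; Z[14]=0

[15, 0, 0, 3, 0, 0, 0, 2, 0, 1, 3, 0, 0, 0, 0]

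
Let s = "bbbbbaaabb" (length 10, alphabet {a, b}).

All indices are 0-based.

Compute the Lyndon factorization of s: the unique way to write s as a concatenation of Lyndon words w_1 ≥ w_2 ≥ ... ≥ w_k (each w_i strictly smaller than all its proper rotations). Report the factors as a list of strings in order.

emit factor 1: 'b' (i=0, period=1)
emit factor 2: 'b' (i=1, period=1)
emit factor 3: 'b' (i=2, period=1)
emit factor 4: 'b' (i=3, period=1)
emit factor 5: 'b' (i=4, period=1)
emit factor 6: 'aaabb' (i=5, period=5)

["b", "b", "b", "b", "b", "aaabb"]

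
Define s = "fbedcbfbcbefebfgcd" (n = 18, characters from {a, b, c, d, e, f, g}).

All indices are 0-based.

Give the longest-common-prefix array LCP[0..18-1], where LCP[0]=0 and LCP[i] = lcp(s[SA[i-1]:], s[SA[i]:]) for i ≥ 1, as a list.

[0, 1, 2, 1, 2, 0, 2, 1, 0, 1, 0, 1, 1, 0, 2, 1, 1, 0]

sorted suffixes:
  #0 SA[0]=7  'bcbefebfgcd'
  #1 SA[1]=1  'bedcbfbcbefebfgcd'
  #2 SA[2]=9  'befebfgcd'
  #3 SA[3]=5  'bfbcbefebfgcd'
  #4 SA[4]=13  'bfgcd'
  #5 SA[5]=8  'cbefebfgcd'
  #6 SA[6]=4  'cbfbcbefebfgcd'
  #7 SA[7]=16  'cd'
  #8 SA[8]=17  'd'
  #9 SA[9]=3  'dcbfbcbefebfgcd'
  #10 SA[10]=12  'ebfgcd'
  #11 SA[11]=2  'edcbfbcbefebfgcd'
  #12 SA[12]=10  'efebfgcd'
  #13 SA[13]=6  'fbcbefebfgcd'
  #14 SA[14]=0  'fbedcbfbcbefebfgcd'
  #15 SA[15]=11  'febfgcd'
  #16 SA[16]=14  'fgcd'
  #17 SA[17]=15  'gcd'

SA = [7, 1, 9, 5, 13, 8, 4, 16, 17, 3, 12, 2, 10, 6, 0, 11, 14, 15]
i: (SA[i-1],SA[i]) lcp shared
  1: (7,1) 1 'b'
  2: (1,9) 2 'be'
  3: (9,5) 1 'b'
  4: (5,13) 2 'bf'
  5: (13,8) 0 ''
  6: (8,4) 2 'cb'
  7: (4,16) 1 'c'
  8: (16,17) 0 ''
  9: (17,3) 1 'd'
  10: (3,12) 0 ''
  11: (12,2) 1 'e'
  12: (2,10) 1 'e'
  13: (10,6) 0 ''
  14: (6,0) 2 'fb'
  15: (0,11) 1 'f'
  16: (11,14) 1 'f'
  17: (14,15) 0 ''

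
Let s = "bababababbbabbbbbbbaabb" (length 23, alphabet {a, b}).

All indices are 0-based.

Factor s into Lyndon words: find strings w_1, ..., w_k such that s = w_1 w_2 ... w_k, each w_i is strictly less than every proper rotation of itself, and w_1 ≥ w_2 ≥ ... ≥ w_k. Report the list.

emit factor 1: 'b' (i=0, period=1)
emit factor 2: 'ababababbbabbbbbbb' (i=1, period=18)
emit factor 3: 'aabb' (i=19, period=4)

["b", "ababababbbabbbbbbb", "aabb"]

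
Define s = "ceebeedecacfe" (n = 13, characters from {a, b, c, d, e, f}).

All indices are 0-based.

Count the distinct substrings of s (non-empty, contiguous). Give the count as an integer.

rank→(start, suffix):
  0 → (9, 'acfe')
  1 → (3, 'beedecacfe')
  2 → (8, 'cacfe')
  3 → (0, 'ceebeedecacfe')
  4 → (10, 'cfe')
  5 → (6, 'decacfe')
  6 → (12, 'e')
  7 → (2, 'ebeedecacfe')
  8 → (7, 'ecacfe')
  9 → (5, 'edecacfe')
  10 → (1, 'eebeedecacfe')
  11 → (4, 'eedecacfe')
  12 → (11, 'fe')

SA = [9, 3, 8, 0, 10, 6, 12, 2, 7, 5, 1, 4, 11]
i: (SA[i-1],SA[i]) lcp shared
  1: (9,3) 0 ''
  2: (3,8) 0 ''
  3: (8,0) 1 'c'
  4: (0,10) 1 'c'
  5: (10,6) 0 ''
  6: (6,12) 0 ''
  7: (12,2) 1 'e'
  8: (2,7) 1 'e'
  9: (7,5) 1 'e'
  10: (5,1) 1 'e'
  11: (1,4) 2 'ee'
  12: (4,11) 0 ''

n(n+1)/2 = 13·14/2 = 91
Σ LCP = 0 + 0 + 0 + 1 + 1 + 0 + 0 + 1 + 1 + 1 + 1 + 2 + 0 = 8
distinct = 91 − 8 = 83

83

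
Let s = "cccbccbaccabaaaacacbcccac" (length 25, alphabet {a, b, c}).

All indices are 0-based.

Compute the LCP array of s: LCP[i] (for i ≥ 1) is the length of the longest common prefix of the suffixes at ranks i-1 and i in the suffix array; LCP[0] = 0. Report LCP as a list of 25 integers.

rank | idx | suffix
   0 |  12 | aaaacacbcccac
   1 |  13 | aaacacbcccac
   2 |  14 | aacacbcccac
   3 |  10 | abaaaacacbcccac
   4 |  23 | ac
   5 |  15 | acacbcccac
   6 |  17 | acbcccac
   7 |   7 | accabaaaacacbcccac
   8 |  11 | baaaacacbcccac
   9 |   6 | baccabaaaacacbcccac
  10 |   3 | bccbaccabaaaacacbcccac
  11 |  19 | bcccac
  12 |  24 | c
  13 |   9 | cabaaaacacbcccac
  14 |  22 | cac
  15 |  16 | cacbcccac
  16 |   5 | cbaccabaaaacacbcccac
  17 |   2 | cbccbaccabaaaacacbcccac
  18 |  18 | cbcccac
  19 |   8 | ccabaaaacacbcccac
  20 |  21 | ccac
  21 |   4 | ccbaccabaaaacacbcccac
  22 |   1 | ccbccbaccabaaaacacbcccac
  23 |  20 | cccac
  24 |   0 | cccbccbaccabaaaacacbcccac

SA = [12, 13, 14, 10, 23, 15, 17, 7, 11, 6, 3, 19, 24, 9, 22, 16, 5, 2, 18, 8, 21, 4, 1, 20, 0]
[i] adj suffixes → lcp
  [1] 12/13 → 3 ('aaa')
  [2] 13/14 → 2 ('aa')
  [3] 14/10 → 1 ('a')
  [4] 10/23 → 1 ('a')
  [5] 23/15 → 2 ('ac')
  [6] 15/17 → 2 ('ac')
  [7] 17/7 → 2 ('ac')
  [8] 7/11 → 0 ('')
  [9] 11/6 → 2 ('ba')
  [10] 6/3 → 1 ('b')
  [11] 3/19 → 3 ('bcc')
  [12] 19/24 → 0 ('')
  [13] 24/9 → 1 ('c')
  [14] 9/22 → 2 ('ca')
  [15] 22/16 → 3 ('cac')
  [16] 16/5 → 1 ('c')
  [17] 5/2 → 2 ('cb')
  [18] 2/18 → 4 ('cbcc')
  [19] 18/8 → 1 ('c')
  [20] 8/21 → 3 ('cca')
  [21] 21/4 → 2 ('cc')
  [22] 4/1 → 3 ('ccb')
  [23] 1/20 → 2 ('cc')
  [24] 20/0 → 3 ('ccc')

[0, 3, 2, 1, 1, 2, 2, 2, 0, 2, 1, 3, 0, 1, 2, 3, 1, 2, 4, 1, 3, 2, 3, 2, 3]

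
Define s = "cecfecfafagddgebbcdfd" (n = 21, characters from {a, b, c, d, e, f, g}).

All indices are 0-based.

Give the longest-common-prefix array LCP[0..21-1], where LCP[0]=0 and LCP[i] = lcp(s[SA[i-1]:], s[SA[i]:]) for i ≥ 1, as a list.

[0, 1, 0, 1, 0, 1, 1, 2, 0, 1, 1, 1, 0, 1, 3, 0, 2, 1, 1, 0, 1]

rank→(start, suffix):
  0 → (7, 'afagddgebbcdfd')
  1 → (9, 'agddgebbcdfd')
  2 → (15, 'bbcdfd')
  3 → (16, 'bcdfd')
  4 → (17, 'cdfd')
  5 → (0, 'cecfecfafagddgebbcdfd')
  6 → (5, 'cfafagddgebbcdfd')
  7 → (2, 'cfecfafagddgebbcdfd')
  8 → (20, 'd')
  9 → (11, 'ddgebbcdfd')
  10 → (18, 'dfd')
  11 → (12, 'dgebbcdfd')
  12 → (14, 'ebbcdfd')
  13 → (4, 'ecfafagddgebbcdfd')
  14 → (1, 'ecfecfafagddgebbcdfd')
  15 → (6, 'fafagddgebbcdfd')
  16 → (8, 'fagddgebbcdfd')
  17 → (19, 'fd')
  18 → (3, 'fecfafagddgebbcdfd')
  19 → (10, 'gddgebbcdfd')
  20 → (13, 'gebbcdfd')

SA = [7, 9, 15, 16, 17, 0, 5, 2, 20, 11, 18, 12, 14, 4, 1, 6, 8, 19, 3, 10, 13]
i: (SA[i-1],SA[i]) lcp shared
  1: (7,9) 1 'a'
  2: (9,15) 0 ''
  3: (15,16) 1 'b'
  4: (16,17) 0 ''
  5: (17,0) 1 'c'
  6: (0,5) 1 'c'
  7: (5,2) 2 'cf'
  8: (2,20) 0 ''
  9: (20,11) 1 'd'
  10: (11,18) 1 'd'
  11: (18,12) 1 'd'
  12: (12,14) 0 ''
  13: (14,4) 1 'e'
  14: (4,1) 3 'ecf'
  15: (1,6) 0 ''
  16: (6,8) 2 'fa'
  17: (8,19) 1 'f'
  18: (19,3) 1 'f'
  19: (3,10) 0 ''
  20: (10,13) 1 'g'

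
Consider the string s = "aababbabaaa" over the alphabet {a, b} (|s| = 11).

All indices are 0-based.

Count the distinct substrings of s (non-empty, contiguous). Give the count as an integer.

49

rank→(start, suffix):
  0 → (10, 'a')
  1 → (9, 'aa')
  2 → (8, 'aaa')
  3 → (0, 'aababbabaaa')
  4 → (6, 'abaaa')
  5 → (1, 'ababbabaaa')
  6 → (3, 'abbabaaa')
  7 → (7, 'baaa')
  8 → (5, 'babaaa')
  9 → (2, 'babbabaaa')
  10 → (4, 'bbabaaa')

SA = [10, 9, 8, 0, 6, 1, 3, 7, 5, 2, 4]
[i] adj suffixes → lcp
  [1] 10/9 → 1 ('a')
  [2] 9/8 → 2 ('aa')
  [3] 8/0 → 2 ('aa')
  [4] 0/6 → 1 ('a')
  [5] 6/1 → 3 ('aba')
  [6] 1/3 → 2 ('ab')
  [7] 3/7 → 0 ('')
  [8] 7/5 → 2 ('ba')
  [9] 5/2 → 3 ('bab')
  [10] 2/4 → 1 ('b')

n(n+1)/2 = 11·12/2 = 66
Σ LCP = 0 + 1 + 2 + 2 + 1 + 3 + 2 + 0 + 2 + 3 + 1 = 17
distinct = 66 − 17 = 49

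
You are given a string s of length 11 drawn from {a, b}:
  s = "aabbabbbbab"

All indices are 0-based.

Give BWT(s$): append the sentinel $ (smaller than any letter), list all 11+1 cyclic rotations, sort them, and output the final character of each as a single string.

rank  rotation      last
    0  $aabbabbbbab  b
    1  aabbabbbbab$  $
    2  ab$aabbabbbb  b
    3  abbabbbbab$a  a
    4  abbbbab$aabb  b
    5  b$aabbabbbba  a
    6  bab$aabbabbb  b
    7  babbbbab$aab  b
    8  bbab$aabbabb  b
    9  bbabbbbab$aa  a
   10  bbbab$aabbab  b
   11  bbbbab$aabba  a

b$bababbbaba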